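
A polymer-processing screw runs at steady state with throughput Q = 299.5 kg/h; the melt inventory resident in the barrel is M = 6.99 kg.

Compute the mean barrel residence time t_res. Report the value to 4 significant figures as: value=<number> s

value=84.02 s

Convert throughput: Q = 299.5 kg/h = 299.5/3600 = 0.0831944 kg/s
t_res = M / Q_s = 6.99 / 0.0831944 = 84.02 s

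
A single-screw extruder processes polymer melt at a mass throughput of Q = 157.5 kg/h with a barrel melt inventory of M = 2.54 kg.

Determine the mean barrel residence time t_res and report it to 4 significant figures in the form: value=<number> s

Convert throughput: Q = 157.5 kg/h = 157.5/3600 = 0.04375 kg/s
Mean residence time: t_res = M/Q_s = 2.54 kg / 0.04375 kg/s = 58.0571 s

value=58.06 s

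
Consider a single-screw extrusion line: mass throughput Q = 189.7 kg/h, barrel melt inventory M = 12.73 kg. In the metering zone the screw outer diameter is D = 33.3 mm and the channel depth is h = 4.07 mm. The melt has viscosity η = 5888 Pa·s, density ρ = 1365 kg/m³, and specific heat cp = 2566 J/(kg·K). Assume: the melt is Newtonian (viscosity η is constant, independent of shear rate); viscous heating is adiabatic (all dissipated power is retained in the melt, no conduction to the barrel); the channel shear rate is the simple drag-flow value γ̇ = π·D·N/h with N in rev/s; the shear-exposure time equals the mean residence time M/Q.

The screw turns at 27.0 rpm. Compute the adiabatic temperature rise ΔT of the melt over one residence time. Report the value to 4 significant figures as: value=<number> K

Convert throughput: Q = 189.7 kg/h = 189.7/3600 = 0.0526944 kg/s
Mean residence time: t_res = M/Q_s = 12.73 kg / 0.0526944 kg/s = 241.581 s
Convert to SI: D = 0.0333 m, h = 0.00407 m, N = 27.0/60 = 0.45 rev/s
γ̇ = π D N / h = (π)(0.0333)(0.45) / 0.00407 = 11.5668 s⁻¹
Adiabatic rise: ΔT = η γ̇² t_res / (ρ cp) = 5888·(11.5668)²·241.581 / (1365·2566) = 54.3334 K

value=54.33 K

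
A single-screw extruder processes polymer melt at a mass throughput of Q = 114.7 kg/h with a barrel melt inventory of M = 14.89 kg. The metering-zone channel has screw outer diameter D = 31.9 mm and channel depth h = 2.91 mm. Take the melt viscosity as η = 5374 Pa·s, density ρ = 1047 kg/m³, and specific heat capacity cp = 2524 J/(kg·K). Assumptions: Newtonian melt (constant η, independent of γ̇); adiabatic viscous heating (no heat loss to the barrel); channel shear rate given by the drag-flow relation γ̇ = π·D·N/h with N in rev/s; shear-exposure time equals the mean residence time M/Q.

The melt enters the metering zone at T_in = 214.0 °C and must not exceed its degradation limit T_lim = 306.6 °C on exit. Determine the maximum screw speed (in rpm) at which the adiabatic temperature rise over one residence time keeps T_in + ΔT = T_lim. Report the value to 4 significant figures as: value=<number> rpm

value=17.20 rpm

Convert throughput: Q = 114.7 kg/h = 114.7/3600 = 0.0318611 kg/s
Mean residence time: t_res = M/Q_s = 14.89 kg / 0.0318611 kg/s = 467.341 s
Convert to metres: D = 0.0319 m, h = 0.00291 m
ΔT_a = T_lim − T_in = 306.6 °C − 214.0 °C = 92.6 K
γ̇_max² = ΔT_a·ρ·cp/(η·t_res) = 92.6·1047·2524/(5374·467.341) = 97.4351 s⁻²
Take the square root: γ̇_max = √(97.4351) = 9.87092 s⁻¹
N_max = γ̇_max·h / (π·D) = 9.87092 · 0.00291 / (π · 0.0319) = 0.286622 rev/s = 17.1973 rpm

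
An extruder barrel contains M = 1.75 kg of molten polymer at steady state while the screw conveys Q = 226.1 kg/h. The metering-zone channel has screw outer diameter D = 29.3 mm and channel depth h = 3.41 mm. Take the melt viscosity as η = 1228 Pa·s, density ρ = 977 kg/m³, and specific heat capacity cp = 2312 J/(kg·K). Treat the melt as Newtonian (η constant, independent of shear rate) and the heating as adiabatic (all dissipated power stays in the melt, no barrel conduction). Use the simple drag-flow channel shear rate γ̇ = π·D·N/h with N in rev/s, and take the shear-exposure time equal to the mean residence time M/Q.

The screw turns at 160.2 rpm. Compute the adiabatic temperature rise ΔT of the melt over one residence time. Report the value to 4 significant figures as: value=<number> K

value=78.69 K

Throughput in SI: Q_s = 226.1 kg/h ÷ 3600 s/h = 0.0628056 kg/s
t_res = M / Q_s = 1.75 / 0.0628056 = 27.8638 s
Geometry in metres: D = 29.3 mm → 0.0293 m, h = 3.41 mm → 0.00341 m; screw speed N = 160.2 rpm = 2.67 rev/s
γ̇ = π·D·N / h = π · 0.0293 · 2.67 / 0.00341 = 72.0733 s⁻¹
ΔT = η·γ̇²·t_res / (ρ·cp) = 1228 · (72.0733)² · 27.8638 / (977 · 2312) = 78.6873 K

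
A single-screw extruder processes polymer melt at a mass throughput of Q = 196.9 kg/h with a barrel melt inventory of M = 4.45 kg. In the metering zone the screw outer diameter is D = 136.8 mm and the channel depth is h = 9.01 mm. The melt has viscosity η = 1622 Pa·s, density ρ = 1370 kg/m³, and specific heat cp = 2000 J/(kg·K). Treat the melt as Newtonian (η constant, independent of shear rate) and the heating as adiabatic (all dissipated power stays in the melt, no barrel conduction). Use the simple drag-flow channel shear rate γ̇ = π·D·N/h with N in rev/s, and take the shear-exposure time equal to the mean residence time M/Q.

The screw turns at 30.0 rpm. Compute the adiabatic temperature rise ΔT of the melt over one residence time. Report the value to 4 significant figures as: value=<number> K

Q_s = Q / 3600 = 196.9 / 3600 = 0.0546944 kg/s
Mean residence time: t_res = M/Q_s = 4.45 kg / 0.0546944 kg/s = 81.3611 s
Geometry in metres: D = 136.8 mm → 0.1368 m, h = 9.01 mm → 0.00901 m; screw speed N = 30.0 rpm = 0.5 rev/s
γ̇ = π D N / h = (π)(0.1368)(0.5) / 0.00901 = 23.8496 s⁻¹
ΔT = η·γ̇²·t_res / (ρ·cp) = 1622 · (23.8496)² · 81.3611 / (1370 · 2000) = 27.3955 K

value=27.40 K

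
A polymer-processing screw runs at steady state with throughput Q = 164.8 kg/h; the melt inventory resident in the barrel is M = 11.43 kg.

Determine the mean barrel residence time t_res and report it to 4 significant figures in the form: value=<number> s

Convert throughput: Q = 164.8 kg/h = 164.8/3600 = 0.0457778 kg/s
t_res = M / Q_s = 11.43 ÷ 0.0457778 = 249.684 s

value=249.7 s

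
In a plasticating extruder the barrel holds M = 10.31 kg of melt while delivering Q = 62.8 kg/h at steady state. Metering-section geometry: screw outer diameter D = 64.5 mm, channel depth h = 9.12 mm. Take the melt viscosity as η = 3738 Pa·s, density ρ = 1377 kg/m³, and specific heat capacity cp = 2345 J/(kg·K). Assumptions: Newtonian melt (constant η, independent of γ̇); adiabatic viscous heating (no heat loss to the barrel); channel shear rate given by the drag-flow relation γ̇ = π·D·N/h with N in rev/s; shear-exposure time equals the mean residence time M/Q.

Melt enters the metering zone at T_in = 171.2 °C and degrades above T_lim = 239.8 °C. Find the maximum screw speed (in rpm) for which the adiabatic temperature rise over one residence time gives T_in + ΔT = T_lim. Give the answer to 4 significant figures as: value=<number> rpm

value=27.04 rpm

Q_s = Q / 3600 = 62.8 / 3600 = 0.0174444 kg/s
Mean residence time: t_res = M/Q_s = 10.31 kg / 0.0174444 kg/s = 591.019 s
D = 64.5 mm = 0.0645 m;  h = 9.12 mm = 0.00912 m
ΔT_a = T_lim − T_in = 239.8 °C − 171.2 °C = 68.6 K
γ̇_max² = ΔT_a·ρ·cp/(η·t_res) = 68.6·1377·2345/(3738·591.019) = 100.267 s⁻²
Take the square root: γ̇_max = √(100.267) = 10.0134 s⁻¹
N_max = γ̇_max h / (πD) = 10.0134·0.00912/(π·0.0645) = 0.450677 rev/s → ×60 = 27.0406 rpm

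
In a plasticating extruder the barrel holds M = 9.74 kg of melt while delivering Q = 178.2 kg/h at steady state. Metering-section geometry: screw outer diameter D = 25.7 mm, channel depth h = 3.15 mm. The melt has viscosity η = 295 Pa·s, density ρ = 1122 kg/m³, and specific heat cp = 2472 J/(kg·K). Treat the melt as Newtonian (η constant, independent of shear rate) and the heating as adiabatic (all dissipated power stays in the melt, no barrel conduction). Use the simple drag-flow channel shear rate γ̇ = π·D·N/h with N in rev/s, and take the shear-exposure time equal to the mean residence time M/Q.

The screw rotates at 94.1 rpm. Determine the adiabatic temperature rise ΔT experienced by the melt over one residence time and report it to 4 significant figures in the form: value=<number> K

Convert throughput: Q = 178.2 kg/h = 178.2/3600 = 0.0495 kg/s
Mean residence time: t_res = M/Q_s = 9.74 kg / 0.0495 kg/s = 196.768 s
Geometry in metres: D = 25.7 mm → 0.0257 m, h = 3.15 mm → 0.00315 m; screw speed N = 94.1 rpm = 1.56833 rev/s
γ̇ = π D N / h = (π)(0.0257)(1.56833) / 0.00315 = 40.1986 s⁻¹
ΔT = η·γ̇²·t_res / (ρ·cp) = 295 · (40.1986)² · 196.768 / (1122 · 2472) = 33.8186 K

value=33.82 K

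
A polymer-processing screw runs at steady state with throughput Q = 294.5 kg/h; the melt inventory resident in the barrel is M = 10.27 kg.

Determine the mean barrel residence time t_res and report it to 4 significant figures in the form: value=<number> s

Throughput in SI: Q_s = 294.5 kg/h ÷ 3600 s/h = 0.0818056 kg/s
t_res = M / Q_s = 10.27 ÷ 0.0818056 = 125.542 s

value=125.5 s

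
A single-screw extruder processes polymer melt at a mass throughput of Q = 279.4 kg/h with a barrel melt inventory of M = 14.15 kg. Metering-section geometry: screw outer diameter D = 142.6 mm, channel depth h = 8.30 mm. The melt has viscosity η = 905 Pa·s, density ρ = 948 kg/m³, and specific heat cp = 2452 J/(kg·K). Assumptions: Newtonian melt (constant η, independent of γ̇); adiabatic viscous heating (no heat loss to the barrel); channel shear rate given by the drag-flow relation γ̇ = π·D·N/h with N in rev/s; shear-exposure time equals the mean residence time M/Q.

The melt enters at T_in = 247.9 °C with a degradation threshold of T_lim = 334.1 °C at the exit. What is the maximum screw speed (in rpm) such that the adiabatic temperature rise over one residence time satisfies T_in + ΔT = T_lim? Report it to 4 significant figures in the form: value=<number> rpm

Throughput in SI: Q_s = 279.4 kg/h ÷ 3600 s/h = 0.0776111 kg/s
t_res = M / Q_s = 14.15 / 0.0776111 = 182.319 s
Geometry in SI: D = 142.6 mm → 0.1426 m, h = 8.30 mm → 0.0083 m
ΔT_a = T_lim − T_in = 334.1 − 247.9 = 86.2 K
γ̇_max² = ΔT_a·ρ·cp/(η·t_res) = 86.2·948·2452/(905·182.319) = 1214.38 s⁻²
γ̇_max = √1214.38 = 34.848 s⁻¹
N_max = γ̇_max·h / (π·D) = 34.848 · 0.0083 / (π · 0.1426) = 0.645634 rev/s = 38.738 rpm

value=38.74 rpm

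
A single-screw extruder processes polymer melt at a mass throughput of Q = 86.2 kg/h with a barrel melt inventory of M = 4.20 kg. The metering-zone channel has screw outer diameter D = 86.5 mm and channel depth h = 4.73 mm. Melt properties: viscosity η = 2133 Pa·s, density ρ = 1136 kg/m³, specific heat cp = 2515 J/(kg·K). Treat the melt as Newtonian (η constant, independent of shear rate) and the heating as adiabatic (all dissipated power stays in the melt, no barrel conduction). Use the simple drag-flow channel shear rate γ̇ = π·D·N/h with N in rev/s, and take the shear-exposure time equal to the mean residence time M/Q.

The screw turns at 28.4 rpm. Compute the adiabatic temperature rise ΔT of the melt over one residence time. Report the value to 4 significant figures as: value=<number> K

value=96.84 K

Convert throughput: Q = 86.2 kg/h = 86.2/3600 = 0.0239444 kg/s
t_res = M / Q_s = 4.20 ÷ 0.0239444 = 175.406 s
Convert to SI: D = 0.0865 m, h = 0.00473 m, N = 28.4/60 = 0.473333 rev/s
γ̇ = π·D·N / h = π · 0.0865 · 0.473333 / 0.00473 = 27.1939 s⁻¹
Adiabatic rise: ΔT = η γ̇² t_res / (ρ cp) = 2133·(27.1939)²·175.406 / (1136·2515) = 96.8418 K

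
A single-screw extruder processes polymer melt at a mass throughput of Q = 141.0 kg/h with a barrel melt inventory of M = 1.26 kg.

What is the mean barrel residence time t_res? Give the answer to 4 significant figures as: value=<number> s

Q_s = Q / 3600 = 141.0 / 3600 = 0.0391667 kg/s
Mean residence time: t_res = M/Q_s = 1.26 kg / 0.0391667 kg/s = 32.1702 s

value=32.17 s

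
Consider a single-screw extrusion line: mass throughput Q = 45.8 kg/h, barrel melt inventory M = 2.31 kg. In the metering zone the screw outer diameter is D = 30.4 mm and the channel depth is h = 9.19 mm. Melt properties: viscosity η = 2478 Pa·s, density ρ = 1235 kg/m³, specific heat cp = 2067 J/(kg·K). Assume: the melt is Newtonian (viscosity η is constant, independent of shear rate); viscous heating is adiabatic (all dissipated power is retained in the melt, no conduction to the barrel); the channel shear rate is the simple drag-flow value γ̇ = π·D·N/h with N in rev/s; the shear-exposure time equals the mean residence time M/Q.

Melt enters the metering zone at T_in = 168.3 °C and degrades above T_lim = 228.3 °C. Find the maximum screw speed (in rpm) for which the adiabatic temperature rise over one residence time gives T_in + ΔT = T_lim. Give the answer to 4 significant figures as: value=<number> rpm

value=106.5 rpm

Convert throughput: Q = 45.8 kg/h = 45.8/3600 = 0.0127222 kg/s
Mean residence time: t_res = M/Q_s = 2.31 kg / 0.0127222 kg/s = 181.572 s
Geometry in SI: D = 30.4 mm → 0.0304 m, h = 9.19 mm → 0.00919 m
ΔT_a = T_lim − T_in = 228.3 °C − 168.3 °C = 60 K
γ̇_max² = ΔT_a·ρ·cp/(η·t_res) = 60·1235·2067/(2478·181.572) = 340.415 s⁻²
γ̇_max = √340.415 = 18.4503 s⁻¹
N_max = γ̇_max·h / (π·D) = 18.4503 · 0.00919 / (π · 0.0304) = 1.7754 rev/s = 106.524 rpm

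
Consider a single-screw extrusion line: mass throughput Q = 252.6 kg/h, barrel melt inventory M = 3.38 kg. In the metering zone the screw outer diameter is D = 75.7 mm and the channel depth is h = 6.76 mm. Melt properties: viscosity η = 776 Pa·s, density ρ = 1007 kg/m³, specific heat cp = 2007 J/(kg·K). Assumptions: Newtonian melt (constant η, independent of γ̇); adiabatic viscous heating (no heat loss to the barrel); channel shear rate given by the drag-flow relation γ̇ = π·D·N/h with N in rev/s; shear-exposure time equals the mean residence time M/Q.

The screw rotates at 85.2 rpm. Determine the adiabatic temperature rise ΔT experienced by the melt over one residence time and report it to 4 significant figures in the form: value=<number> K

value=46.16 K

Convert throughput: Q = 252.6 kg/h = 252.6/3600 = 0.0701667 kg/s
Mean residence time: t_res = M/Q_s = 3.38 kg / 0.0701667 kg/s = 48.171 s
Geometry in metres: D = 75.7 mm → 0.0757 m, h = 6.76 mm → 0.00676 m; screw speed N = 85.2 rpm = 1.42 rev/s
γ̇ = π D N / h = (π)(0.0757)(1.42) / 0.00676 = 49.956 s⁻¹
Adiabatic rise: ΔT = η γ̇² t_res / (ρ cp) = 776·(49.956)²·48.171 / (1007·2007) = 46.1578 K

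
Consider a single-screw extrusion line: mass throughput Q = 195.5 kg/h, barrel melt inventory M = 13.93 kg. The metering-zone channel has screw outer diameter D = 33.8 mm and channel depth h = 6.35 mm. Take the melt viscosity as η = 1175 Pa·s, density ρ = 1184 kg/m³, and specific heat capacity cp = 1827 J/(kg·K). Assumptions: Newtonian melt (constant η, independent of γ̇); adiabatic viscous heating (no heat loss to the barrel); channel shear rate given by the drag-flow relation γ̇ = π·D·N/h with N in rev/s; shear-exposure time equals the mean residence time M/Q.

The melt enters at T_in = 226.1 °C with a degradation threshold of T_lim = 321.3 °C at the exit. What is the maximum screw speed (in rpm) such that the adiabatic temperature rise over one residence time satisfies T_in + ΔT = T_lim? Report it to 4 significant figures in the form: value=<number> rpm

Q_s = Q / 3600 = 195.5 / 3600 = 0.0543056 kg/s
Mean residence time: t_res = M/Q_s = 13.93 kg / 0.0543056 kg/s = 256.512 s
D = 33.8 mm = 0.0338 m;  h = 6.35 mm = 0.00635 m
ΔT_a = T_lim − T_in = 321.3 − 226.1 = 95.2 K
Invert ΔT = ηγ̇²t_res/(ρcp) for γ̇: γ̇_max² = ΔT_a ρ cp / (η t_res) = 95.2·1184·1827 / (1175·256.512) = 683.254 s⁻²
γ̇_max = sqrt(683.254) = 26.1391 s⁻¹
Solve γ̇ = πDN/h for N: N_max = γ̇_max·h/(π·D) = 26.1391 × 0.00635 / (π × 0.0338) = 1.56314 rev/s = 93.7885 rpm

value=93.79 rpm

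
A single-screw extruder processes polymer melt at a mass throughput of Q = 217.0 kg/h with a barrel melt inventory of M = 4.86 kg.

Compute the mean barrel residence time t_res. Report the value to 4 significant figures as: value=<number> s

Q_s = Q / 3600 = 217.0 / 3600 = 0.0602778 kg/s
t_res = M / Q_s = 4.86 / 0.0602778 = 80.6267 s

value=80.63 s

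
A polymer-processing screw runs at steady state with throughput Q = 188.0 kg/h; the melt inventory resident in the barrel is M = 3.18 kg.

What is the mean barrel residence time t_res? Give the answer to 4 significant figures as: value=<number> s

value=60.89 s

Throughput in SI: Q_s = 188.0 kg/h ÷ 3600 s/h = 0.0522222 kg/s
Mean residence time: t_res = M/Q_s = 3.18 kg / 0.0522222 kg/s = 60.8936 s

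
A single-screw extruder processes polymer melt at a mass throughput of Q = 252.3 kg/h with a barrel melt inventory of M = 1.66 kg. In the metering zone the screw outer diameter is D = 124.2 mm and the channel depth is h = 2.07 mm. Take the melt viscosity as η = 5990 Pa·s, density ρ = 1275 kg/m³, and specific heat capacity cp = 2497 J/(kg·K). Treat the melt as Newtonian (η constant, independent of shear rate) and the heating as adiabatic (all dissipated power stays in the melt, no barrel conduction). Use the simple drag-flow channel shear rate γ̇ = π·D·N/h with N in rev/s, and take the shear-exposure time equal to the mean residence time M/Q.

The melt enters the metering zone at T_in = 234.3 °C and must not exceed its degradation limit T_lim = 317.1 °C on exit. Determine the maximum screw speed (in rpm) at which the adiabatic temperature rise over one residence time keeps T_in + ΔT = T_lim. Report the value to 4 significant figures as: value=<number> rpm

Convert throughput: Q = 252.3 kg/h = 252.3/3600 = 0.0700833 kg/s
t_res = M / Q_s = 1.66 / 0.0700833 = 23.6861 s
D = 124.2 mm = 0.1242 m;  h = 2.07 mm = 0.00207 m
Allowable rise: ΔT_a = T_lim − T_in = 317.1 − 234.3 = 82.8 K
Invert ΔT = ηγ̇²t_res/(ρcp) for γ̇: γ̇_max² = ΔT_a ρ cp / (η t_res) = 82.8·1275·2497 / (5990·23.6861) = 1857.97 s⁻²
γ̇_max = sqrt(1857.97) = 43.1042 s⁻¹
N_max = γ̇_max h / (πD) = 43.1042·0.00207/(π·0.1242) = 0.228675 rev/s → ×60 = 13.7205 rpm

value=13.72 rpm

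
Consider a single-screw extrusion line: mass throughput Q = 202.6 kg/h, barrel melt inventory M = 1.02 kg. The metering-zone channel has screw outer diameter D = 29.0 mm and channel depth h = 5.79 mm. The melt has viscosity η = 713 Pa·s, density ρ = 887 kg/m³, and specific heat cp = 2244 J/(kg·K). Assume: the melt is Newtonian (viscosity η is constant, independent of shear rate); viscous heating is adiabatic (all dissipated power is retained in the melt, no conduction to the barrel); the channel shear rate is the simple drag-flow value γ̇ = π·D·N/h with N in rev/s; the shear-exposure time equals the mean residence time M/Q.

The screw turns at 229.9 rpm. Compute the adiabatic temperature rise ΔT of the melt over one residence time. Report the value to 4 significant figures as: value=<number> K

value=23.60 K

Throughput in SI: Q_s = 202.6 kg/h ÷ 3600 s/h = 0.0562778 kg/s
t_res = M / Q_s = 1.02 / 0.0562778 = 18.1244 s
Geometry in metres: D = 29.0 mm → 0.029 m, h = 5.79 mm → 0.00579 m; screw speed N = 229.9 rpm = 3.83167 rev/s
γ̇ = π·D·N / h = π · 0.029 · 3.83167 / 0.00579 = 60.2916 s⁻¹
ΔT = η·γ̇²·t_res / (ρ·cp) = 713 · (60.2916)² · 18.1244 / (887 · 2244) = 23.6005 K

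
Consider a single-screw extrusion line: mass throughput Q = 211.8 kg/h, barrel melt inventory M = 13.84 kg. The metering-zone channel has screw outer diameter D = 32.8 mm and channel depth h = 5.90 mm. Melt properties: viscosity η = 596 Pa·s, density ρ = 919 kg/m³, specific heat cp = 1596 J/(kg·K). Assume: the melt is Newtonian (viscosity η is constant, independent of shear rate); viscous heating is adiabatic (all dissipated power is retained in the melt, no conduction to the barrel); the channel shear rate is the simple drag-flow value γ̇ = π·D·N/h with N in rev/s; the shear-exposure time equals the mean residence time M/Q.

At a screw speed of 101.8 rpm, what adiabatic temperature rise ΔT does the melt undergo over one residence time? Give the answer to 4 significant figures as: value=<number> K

value=83.94 K

Throughput in SI: Q_s = 211.8 kg/h ÷ 3600 s/h = 0.0588333 kg/s
t_res = M / Q_s = 13.84 ÷ 0.0588333 = 235.241 s
D = 32.8 mm = 0.0328 m;  h = 5.90 mm = 0.0059 m;  N = 101.8 rpm / 60 = 1.69667 rev/s
γ̇ = π D N / h = (π)(0.0328)(1.69667) / 0.0059 = 29.6325 s⁻¹
ΔT = η·γ̇²·t_res / (ρ·cp) = 596 · (29.6325)² · 235.241 / (919 · 1596) = 83.9357 K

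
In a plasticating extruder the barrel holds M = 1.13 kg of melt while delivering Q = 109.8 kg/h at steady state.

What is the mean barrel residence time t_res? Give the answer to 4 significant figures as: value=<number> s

value=37.05 s

Convert throughput: Q = 109.8 kg/h = 109.8/3600 = 0.0305 kg/s
t_res = M / Q_s = 1.13 ÷ 0.0305 = 37.0492 s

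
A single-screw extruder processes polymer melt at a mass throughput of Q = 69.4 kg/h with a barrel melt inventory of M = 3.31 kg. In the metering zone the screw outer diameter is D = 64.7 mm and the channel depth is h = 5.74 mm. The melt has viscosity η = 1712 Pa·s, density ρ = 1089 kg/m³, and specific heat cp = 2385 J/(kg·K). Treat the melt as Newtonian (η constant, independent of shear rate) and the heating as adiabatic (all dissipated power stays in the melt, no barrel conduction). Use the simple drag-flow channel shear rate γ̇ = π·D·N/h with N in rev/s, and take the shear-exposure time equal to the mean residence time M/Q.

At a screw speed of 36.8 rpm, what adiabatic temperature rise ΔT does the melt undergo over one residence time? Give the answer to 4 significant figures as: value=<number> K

value=53.39 K

Throughput in SI: Q_s = 69.4 kg/h ÷ 3600 s/h = 0.0192778 kg/s
t_res = M / Q_s = 3.31 ÷ 0.0192778 = 171.7 s
Convert to SI: D = 0.0647 m, h = 0.00574 m, N = 36.8/60 = 0.613333 rev/s
γ̇ = π D N / h = (π)(0.0647)(0.613333) / 0.00574 = 21.719 s⁻¹
Adiabatic rise: ΔT = η γ̇² t_res / (ρ cp) = 1712·(21.719)²·171.7 / (1089·2385) = 53.3871 K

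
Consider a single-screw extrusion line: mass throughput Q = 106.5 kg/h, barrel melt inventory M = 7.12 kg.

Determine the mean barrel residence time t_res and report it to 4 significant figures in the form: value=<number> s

value=240.7 s

Q_s = Q / 3600 = 106.5 / 3600 = 0.0295833 kg/s
Mean residence time: t_res = M/Q_s = 7.12 kg / 0.0295833 kg/s = 240.676 s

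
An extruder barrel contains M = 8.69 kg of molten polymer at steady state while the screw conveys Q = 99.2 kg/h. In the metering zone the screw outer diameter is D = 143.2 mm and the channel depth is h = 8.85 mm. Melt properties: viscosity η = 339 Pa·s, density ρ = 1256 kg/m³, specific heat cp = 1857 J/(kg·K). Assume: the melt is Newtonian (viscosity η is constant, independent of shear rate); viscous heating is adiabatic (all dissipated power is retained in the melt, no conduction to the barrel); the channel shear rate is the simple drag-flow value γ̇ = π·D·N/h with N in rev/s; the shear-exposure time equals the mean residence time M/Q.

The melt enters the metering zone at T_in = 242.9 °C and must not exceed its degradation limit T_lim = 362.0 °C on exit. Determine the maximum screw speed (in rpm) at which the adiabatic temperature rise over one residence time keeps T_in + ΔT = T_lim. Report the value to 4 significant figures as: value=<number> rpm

value=60.17 rpm

Throughput in SI: Q_s = 99.2 kg/h ÷ 3600 s/h = 0.0275556 kg/s
t_res = M / Q_s = 8.69 / 0.0275556 = 315.363 s
D = 143.2 mm = 0.1432 m;  h = 8.85 mm = 0.00885 m
ΔT_a = T_lim − T_in = 362.0 °C − 242.9 °C = 119.1 K
Invert ΔT = ηγ̇²t_res/(ρcp) for γ̇: γ̇_max² = ΔT_a ρ cp / (η t_res) = 119.1·1256·1857 / (339·315.363) = 2598.38 s⁻²
Take the square root: γ̇_max = √(2598.38) = 50.9743 s⁻¹
N_max = γ̇_max·h / (π·D) = 50.9743 · 0.00885 / (π · 0.1432) = 1.00277 rev/s = 60.1663 rpm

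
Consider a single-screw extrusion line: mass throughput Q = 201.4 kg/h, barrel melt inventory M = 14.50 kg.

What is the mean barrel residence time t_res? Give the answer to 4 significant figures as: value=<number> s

Throughput in SI: Q_s = 201.4 kg/h ÷ 3600 s/h = 0.0559444 kg/s
t_res = M / Q_s = 14.50 ÷ 0.0559444 = 259.186 s

value=259.2 s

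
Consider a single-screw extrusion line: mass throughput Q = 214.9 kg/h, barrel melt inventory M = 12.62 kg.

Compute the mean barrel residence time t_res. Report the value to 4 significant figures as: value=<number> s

value=211.4 s

Throughput in SI: Q_s = 214.9 kg/h ÷ 3600 s/h = 0.0596944 kg/s
t_res = M / Q_s = 12.62 / 0.0596944 = 211.41 s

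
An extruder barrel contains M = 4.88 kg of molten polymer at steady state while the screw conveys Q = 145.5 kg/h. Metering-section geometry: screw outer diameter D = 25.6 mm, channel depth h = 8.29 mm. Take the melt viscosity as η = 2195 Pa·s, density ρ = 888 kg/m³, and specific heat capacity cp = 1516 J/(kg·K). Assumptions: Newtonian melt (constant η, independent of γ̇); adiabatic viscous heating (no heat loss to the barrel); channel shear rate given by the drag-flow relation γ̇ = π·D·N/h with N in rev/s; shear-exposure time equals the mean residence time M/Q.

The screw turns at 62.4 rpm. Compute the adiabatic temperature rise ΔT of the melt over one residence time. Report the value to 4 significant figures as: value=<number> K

Throughput in SI: Q_s = 145.5 kg/h ÷ 3600 s/h = 0.0404167 kg/s
Mean residence time: t_res = M/Q_s = 4.88 kg / 0.0404167 kg/s = 120.742 s
Geometry in metres: D = 25.6 mm → 0.0256 m, h = 8.29 mm → 0.00829 m; screw speed N = 62.4 rpm = 1.04 rev/s
γ̇ = π D N / h = (π)(0.0256)(1.04) / 0.00829 = 10.0895 s⁻¹
ΔT = η·γ̇²·t_res/(ρ·cp) = [2195 × 10.0895² × 120.742] / [888 × 1516] = 20.041 K

value=20.04 K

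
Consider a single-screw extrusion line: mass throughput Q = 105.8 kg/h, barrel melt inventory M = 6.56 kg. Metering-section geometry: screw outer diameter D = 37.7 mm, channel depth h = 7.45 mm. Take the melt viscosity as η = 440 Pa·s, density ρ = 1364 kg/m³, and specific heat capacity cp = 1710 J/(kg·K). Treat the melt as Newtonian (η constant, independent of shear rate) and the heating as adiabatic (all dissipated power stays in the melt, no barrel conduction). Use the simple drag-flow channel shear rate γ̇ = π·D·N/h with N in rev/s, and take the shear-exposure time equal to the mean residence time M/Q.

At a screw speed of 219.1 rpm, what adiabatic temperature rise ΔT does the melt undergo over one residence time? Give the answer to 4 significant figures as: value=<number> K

value=141.9 K

Convert throughput: Q = 105.8 kg/h = 105.8/3600 = 0.0293889 kg/s
t_res = M / Q_s = 6.56 / 0.0293889 = 223.214 s
Convert to SI: D = 0.0377 m, h = 0.00745 m, N = 219.1/60 = 3.65167 rev/s
γ̇ = π D N / h = (π)(0.0377)(3.65167) / 0.00745 = 58.0532 s⁻¹
ΔT = η·γ̇²·t_res/(ρ·cp) = [440 × 58.0532² × 223.214] / [1364 × 1710] = 141.911 K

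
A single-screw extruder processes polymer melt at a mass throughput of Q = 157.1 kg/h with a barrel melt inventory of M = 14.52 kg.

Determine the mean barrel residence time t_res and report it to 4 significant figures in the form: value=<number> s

Convert throughput: Q = 157.1 kg/h = 157.1/3600 = 0.0436389 kg/s
Mean residence time: t_res = M/Q_s = 14.52 kg / 0.0436389 kg/s = 332.731 s

value=332.7 s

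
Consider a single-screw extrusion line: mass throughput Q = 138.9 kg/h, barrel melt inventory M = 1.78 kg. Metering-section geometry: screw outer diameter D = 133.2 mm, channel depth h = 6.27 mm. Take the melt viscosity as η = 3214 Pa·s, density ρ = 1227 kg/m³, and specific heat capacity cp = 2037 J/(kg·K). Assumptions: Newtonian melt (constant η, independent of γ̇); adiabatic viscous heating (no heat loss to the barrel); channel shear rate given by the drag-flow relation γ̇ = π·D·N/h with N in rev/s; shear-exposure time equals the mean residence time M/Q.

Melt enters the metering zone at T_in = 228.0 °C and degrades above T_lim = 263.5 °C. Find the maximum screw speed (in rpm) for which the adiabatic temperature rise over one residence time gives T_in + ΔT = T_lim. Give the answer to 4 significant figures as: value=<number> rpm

Throughput in SI: Q_s = 138.9 kg/h ÷ 3600 s/h = 0.0385833 kg/s
Mean residence time: t_res = M/Q_s = 1.78 kg / 0.0385833 kg/s = 46.1339 s
Geometry in SI: D = 133.2 mm → 0.1332 m, h = 6.27 mm → 0.00627 m
ΔT_a = T_lim − T_in = 263.5 °C − 228.0 °C = 35.5 K
γ̇_max² = ΔT_a·ρ·cp / (η·t_res) = [35.5 × 1227 × 2037] / [3214 × 46.1339] = 598.409 s⁻²
γ̇_max = sqrt(598.409) = 24.4624 s⁻¹
Solve γ̇ = πDN/h for N: N_max = γ̇_max·h/(π·D) = 24.4624 × 0.00627 / (π × 0.1332) = 0.366532 rev/s = 21.9919 rpm

value=21.99 rpm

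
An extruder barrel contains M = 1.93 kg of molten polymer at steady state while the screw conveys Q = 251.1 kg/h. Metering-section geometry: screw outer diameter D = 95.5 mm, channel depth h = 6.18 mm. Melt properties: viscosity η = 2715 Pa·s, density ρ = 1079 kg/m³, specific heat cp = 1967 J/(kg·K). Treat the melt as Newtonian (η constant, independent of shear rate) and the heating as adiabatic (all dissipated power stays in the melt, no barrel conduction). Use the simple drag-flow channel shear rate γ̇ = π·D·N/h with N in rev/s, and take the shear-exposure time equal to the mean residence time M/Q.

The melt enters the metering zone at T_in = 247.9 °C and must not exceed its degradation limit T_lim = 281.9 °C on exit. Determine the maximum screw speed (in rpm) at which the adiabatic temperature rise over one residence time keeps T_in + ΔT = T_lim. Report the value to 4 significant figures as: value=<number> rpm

value=38.30 rpm

Convert throughput: Q = 251.1 kg/h = 251.1/3600 = 0.06975 kg/s
t_res = M / Q_s = 1.93 ÷ 0.06975 = 27.6703 s
Convert to metres: D = 0.0955 m, h = 0.00618 m
ΔT_a = T_lim − T_in = 281.9 − 247.9 = 34 K
γ̇_max² = ΔT_a·ρ·cp / (η·t_res) = [34 × 1079 × 1967] / [2715 × 27.6703] = 960.554 s⁻²
γ̇_max = sqrt(960.554) = 30.9928 s⁻¹
N_max = γ̇_max·h / (π·D) = 30.9928 · 0.00618 / (π · 0.0955) = 0.638405 rev/s = 38.3043 rpm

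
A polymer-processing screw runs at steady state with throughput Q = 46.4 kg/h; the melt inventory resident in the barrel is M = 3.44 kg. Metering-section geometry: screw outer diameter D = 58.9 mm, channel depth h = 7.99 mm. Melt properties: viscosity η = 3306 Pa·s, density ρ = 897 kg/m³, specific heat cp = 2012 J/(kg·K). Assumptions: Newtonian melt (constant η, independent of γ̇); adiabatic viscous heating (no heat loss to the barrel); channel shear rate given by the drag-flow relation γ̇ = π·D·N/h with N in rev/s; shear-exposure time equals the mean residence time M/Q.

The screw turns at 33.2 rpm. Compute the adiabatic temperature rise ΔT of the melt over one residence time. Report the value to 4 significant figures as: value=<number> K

Convert throughput: Q = 46.4 kg/h = 46.4/3600 = 0.0128889 kg/s
t_res = M / Q_s = 3.44 ÷ 0.0128889 = 266.897 s
Convert to SI: D = 0.0589 m, h = 0.00799 m, N = 33.2/60 = 0.553333 rev/s
Shear rate: γ̇ = πDN/h = π·0.0589·0.553333/0.00799 = 12.8146 s⁻¹
Adiabatic rise: ΔT = η γ̇² t_res / (ρ cp) = 3306·(12.8146)²·266.897 / (897·2012) = 80.2853 K

value=80.29 K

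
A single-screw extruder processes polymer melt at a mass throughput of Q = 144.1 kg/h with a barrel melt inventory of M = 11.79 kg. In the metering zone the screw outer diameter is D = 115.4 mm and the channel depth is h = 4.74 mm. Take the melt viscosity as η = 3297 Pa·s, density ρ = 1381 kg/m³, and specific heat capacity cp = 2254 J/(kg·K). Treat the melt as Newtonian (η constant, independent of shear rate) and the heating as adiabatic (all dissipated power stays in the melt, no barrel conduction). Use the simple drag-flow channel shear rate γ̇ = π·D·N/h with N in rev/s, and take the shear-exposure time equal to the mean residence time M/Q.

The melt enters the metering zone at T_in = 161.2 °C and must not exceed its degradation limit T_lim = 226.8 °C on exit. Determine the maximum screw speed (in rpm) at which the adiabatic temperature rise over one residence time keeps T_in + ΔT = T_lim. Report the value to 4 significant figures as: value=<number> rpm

Q_s = Q / 3600 = 144.1 / 3600 = 0.0400278 kg/s
t_res = M / Q_s = 11.79 ÷ 0.0400278 = 294.545 s
D = 115.4 mm = 0.1154 m;  h = 4.74 mm = 0.00474 m
ΔT_a = T_lim − T_in = 226.8 °C − 161.2 °C = 65.6 K
γ̇_max² = ΔT_a·ρ·cp / (η·t_res) = [65.6 × 1381 × 2254] / [3297 × 294.545] = 210.271 s⁻²
Take the square root: γ̇_max = √(210.271) = 14.5007 s⁻¹
N_max = γ̇_max h / (πD) = 14.5007·0.00474/(π·0.1154) = 0.189589 rev/s → ×60 = 11.3753 rpm

value=11.38 rpm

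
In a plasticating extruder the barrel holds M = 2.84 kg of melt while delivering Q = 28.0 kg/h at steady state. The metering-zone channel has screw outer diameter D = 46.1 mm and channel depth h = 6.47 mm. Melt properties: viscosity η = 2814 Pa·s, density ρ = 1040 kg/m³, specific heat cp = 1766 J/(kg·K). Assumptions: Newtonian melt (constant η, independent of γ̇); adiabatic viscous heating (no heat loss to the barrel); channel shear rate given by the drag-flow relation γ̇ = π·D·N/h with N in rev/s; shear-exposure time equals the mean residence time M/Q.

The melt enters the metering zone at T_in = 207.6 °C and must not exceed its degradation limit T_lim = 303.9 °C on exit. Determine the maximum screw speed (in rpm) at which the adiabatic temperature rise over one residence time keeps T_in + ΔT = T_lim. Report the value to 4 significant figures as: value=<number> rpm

value=35.17 rpm

Throughput in SI: Q_s = 28.0 kg/h ÷ 3600 s/h = 0.00777778 kg/s
Mean residence time: t_res = M/Q_s = 2.84 kg / 0.00777778 kg/s = 365.143 s
D = 46.1 mm = 0.0461 m;  h = 6.47 mm = 0.00647 m
ΔT_a = T_lim − T_in = 303.9 °C − 207.6 °C = 96.3 K
γ̇_max² = ΔT_a·ρ·cp / (η·t_res) = [96.3 × 1040 × 1766] / [2814 × 365.143] = 172.133 s⁻²
γ̇_max = √172.133 = 13.1199 s⁻¹
N_max = γ̇_max·h / (π·D) = 13.1199 · 0.00647 / (π · 0.0461) = 0.586118 rev/s = 35.1671 rpm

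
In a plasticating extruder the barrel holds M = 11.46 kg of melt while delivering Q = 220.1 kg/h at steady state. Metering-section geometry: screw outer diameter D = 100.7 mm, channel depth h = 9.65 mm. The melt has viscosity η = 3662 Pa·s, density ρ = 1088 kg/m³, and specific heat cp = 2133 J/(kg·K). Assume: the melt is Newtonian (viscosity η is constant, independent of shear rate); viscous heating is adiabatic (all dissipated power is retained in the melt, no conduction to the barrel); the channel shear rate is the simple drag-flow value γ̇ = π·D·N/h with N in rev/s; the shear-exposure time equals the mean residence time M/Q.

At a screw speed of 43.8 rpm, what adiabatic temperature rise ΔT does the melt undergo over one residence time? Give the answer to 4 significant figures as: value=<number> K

value=169.4 K

Q_s = Q / 3600 = 220.1 / 3600 = 0.0611389 kg/s
t_res = M / Q_s = 11.46 / 0.0611389 = 187.442 s
Geometry in metres: D = 100.7 mm → 0.1007 m, h = 9.65 mm → 0.00965 m; screw speed N = 43.8 rpm = 0.73 rev/s
γ̇ = π·D·N / h = π · 0.1007 · 0.73 / 0.00965 = 23.9318 s⁻¹
ΔT = η·γ̇²·t_res/(ρ·cp) = [3662 × 23.9318² × 187.442] / [1088 × 2133] = 169.401 K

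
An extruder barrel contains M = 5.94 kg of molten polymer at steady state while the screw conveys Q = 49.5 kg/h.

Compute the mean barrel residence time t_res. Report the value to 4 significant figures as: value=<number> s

Convert throughput: Q = 49.5 kg/h = 49.5/3600 = 0.01375 kg/s
t_res = M / Q_s = 5.94 / 0.01375 = 432 s

value=432.0 s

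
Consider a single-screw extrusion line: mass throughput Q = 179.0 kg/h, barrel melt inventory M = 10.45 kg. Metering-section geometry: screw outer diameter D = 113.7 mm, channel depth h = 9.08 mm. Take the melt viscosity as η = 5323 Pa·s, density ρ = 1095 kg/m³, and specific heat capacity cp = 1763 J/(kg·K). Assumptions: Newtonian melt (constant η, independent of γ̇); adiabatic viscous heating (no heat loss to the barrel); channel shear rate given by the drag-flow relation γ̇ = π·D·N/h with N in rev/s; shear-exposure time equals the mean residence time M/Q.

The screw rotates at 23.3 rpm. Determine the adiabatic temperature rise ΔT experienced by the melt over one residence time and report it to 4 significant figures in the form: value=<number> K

value=135.2 K

Q_s = Q / 3600 = 179.0 / 3600 = 0.0497222 kg/s
Mean residence time: t_res = M/Q_s = 10.45 kg / 0.0497222 kg/s = 210.168 s
Convert to SI: D = 0.1137 m, h = 0.00908 m, N = 23.3/60 = 0.388333 rev/s
γ̇ = π D N / h = (π)(0.1137)(0.388333) / 0.00908 = 15.2767 s⁻¹
Adiabatic rise: ΔT = η γ̇² t_res / (ρ cp) = 5323·(15.2767)²·210.168 / (1095·1763) = 135.243 K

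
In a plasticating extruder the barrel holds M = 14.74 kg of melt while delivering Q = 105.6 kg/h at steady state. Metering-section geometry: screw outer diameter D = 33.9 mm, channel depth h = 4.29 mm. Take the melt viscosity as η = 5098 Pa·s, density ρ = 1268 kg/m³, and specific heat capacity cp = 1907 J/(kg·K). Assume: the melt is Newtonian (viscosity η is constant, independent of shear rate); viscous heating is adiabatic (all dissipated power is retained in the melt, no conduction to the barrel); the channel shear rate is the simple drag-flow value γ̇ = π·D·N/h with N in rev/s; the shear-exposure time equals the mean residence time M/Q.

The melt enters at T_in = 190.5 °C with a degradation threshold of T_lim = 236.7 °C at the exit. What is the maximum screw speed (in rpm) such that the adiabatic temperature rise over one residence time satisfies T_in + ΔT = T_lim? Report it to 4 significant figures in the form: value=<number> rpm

Throughput in SI: Q_s = 105.6 kg/h ÷ 3600 s/h = 0.0293333 kg/s
t_res = M / Q_s = 14.74 / 0.0293333 = 502.5 s
D = 33.9 mm = 0.0339 m;  h = 4.29 mm = 0.00429 m
ΔT_a = T_lim − T_in = 236.7 °C − 190.5 °C = 46.2 K
γ̇_max² = ΔT_a·ρ·cp / (η·t_res) = [46.2 × 1268 × 1907] / [5098 × 502.5] = 43.609 s⁻²
γ̇_max = √43.609 = 6.60371 s⁻¹
Solve γ̇ = πDN/h for N: N_max = γ̇_max·h/(π·D) = 6.60371 × 0.00429 / (π × 0.0339) = 0.266009 rev/s = 15.9605 rpm

value=15.96 rpm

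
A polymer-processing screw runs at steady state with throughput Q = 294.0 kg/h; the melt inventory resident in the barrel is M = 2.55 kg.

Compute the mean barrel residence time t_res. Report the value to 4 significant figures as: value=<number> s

value=31.22 s

Convert throughput: Q = 294.0 kg/h = 294.0/3600 = 0.0816667 kg/s
t_res = M / Q_s = 2.55 ÷ 0.0816667 = 31.2245 s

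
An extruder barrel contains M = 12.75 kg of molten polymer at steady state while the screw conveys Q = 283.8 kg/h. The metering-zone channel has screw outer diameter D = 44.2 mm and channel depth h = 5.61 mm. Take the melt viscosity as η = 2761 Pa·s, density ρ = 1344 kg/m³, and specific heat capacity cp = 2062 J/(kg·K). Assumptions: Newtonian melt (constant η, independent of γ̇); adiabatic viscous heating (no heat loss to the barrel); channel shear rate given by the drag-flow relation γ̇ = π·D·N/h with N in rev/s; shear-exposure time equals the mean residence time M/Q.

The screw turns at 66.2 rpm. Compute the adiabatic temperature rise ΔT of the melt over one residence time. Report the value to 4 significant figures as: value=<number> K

Convert throughput: Q = 283.8 kg/h = 283.8/3600 = 0.0788333 kg/s
Mean residence time: t_res = M/Q_s = 12.75 kg / 0.0788333 kg/s = 161.734 s
Convert to SI: D = 0.0442 m, h = 0.00561 m, N = 66.2/60 = 1.10333 rev/s
Shear rate: γ̇ = πDN/h = π·0.0442·1.10333/0.00561 = 27.3096 s⁻¹
Adiabatic rise: ΔT = η γ̇² t_res / (ρ cp) = 2761·(27.3096)²·161.734 / (1344·2062) = 120.174 K

value=120.2 K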